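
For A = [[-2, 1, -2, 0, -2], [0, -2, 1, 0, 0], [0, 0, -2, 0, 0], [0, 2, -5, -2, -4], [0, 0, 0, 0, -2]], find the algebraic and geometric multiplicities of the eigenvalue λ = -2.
The characteristic polynomial is (x + 2)^5, so the factor x + 2 appears with exponent 5: the algebraic multiplicity is 5.

rank(A + 2I) = 2, so the eigenspace has dimension 5 - 2 = 3: the geometric multiplicity is 3.

Since 3 < 5, A is not diagonalizable.

algebraic multiplicity 5, geometric multiplicity 3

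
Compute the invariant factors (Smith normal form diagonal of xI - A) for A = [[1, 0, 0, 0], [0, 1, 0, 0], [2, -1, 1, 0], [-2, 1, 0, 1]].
x - 1, x - 1, (x - 1)^2

The Jordan structure of A has elementary divisors (x - 1)^2, (x - 1), (x - 1). Arranging the block sizes at each eigenvalue in decreasing order and taking row products gives the invariant factors.

Invariant factors (smallest first, each dividing the next): x - 1, x - 1, (x - 1)^2.

Check: the last factor (x - 1)^2 is the minimal polynomial, and the product (x - 1)^4 is the characteristic polynomial.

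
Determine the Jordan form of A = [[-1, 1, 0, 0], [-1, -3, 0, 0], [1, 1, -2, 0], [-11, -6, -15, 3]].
J = [[-2, 1, 0, 0], [0, -2, 0, 0], [0, 0, -2, 0], [0, 0, 0, 3]]

The characteristic polynomial is det(xI - A) = (x - 3)(x + 2)^3, so the eigenvalues are -2 (algebraic multiplicity 3), 3 (algebraic multiplicity 1).

For λ = -2: rank(A + 2I) = 2, rank((A + 2I)^2) = 1. The eigenspace has dimension 4 - 2 = 2, so there are 2 Jordan blocks; the rank sequence gives block sizes [2, 1].

For λ = 3: algebraic multiplicity 1 gives one 1×1 block.

Assembling the blocks gives the Jordan form J above.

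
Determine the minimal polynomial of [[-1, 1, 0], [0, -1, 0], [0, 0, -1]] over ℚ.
The characteristic polynomial factors as (x + 1)^3. The minimal polynomial is ∏(x - λ)^{k_λ} where k_λ is the size of the largest Jordan block at λ.

For λ = -1: rank(A + I) = 1, and the largest Jordan block has size 2 (the smallest k with rank((A + I)^k) = rank((A + I)^(k+1))).

So m_A(x) = (x + 1)^2.

m_A(x) = (x + 1)^2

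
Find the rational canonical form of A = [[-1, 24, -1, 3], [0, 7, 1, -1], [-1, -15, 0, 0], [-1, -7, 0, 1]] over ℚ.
R = [[0, 0, 0, 30], [1, 0, 0, 13], [0, 1, 0, -9], [0, 0, 1, 7]]

The invariant factors of A (the non-unit diagonal entries of the Smith normal form of xI - A over ℚ[x]) are (x - 6)(x + 1)(x^2 - 2x + 5), each dividing the next. The characteristic polynomial is their product, (x - 6)(x + 1)(x^2 - 2x + 5).

The rational canonical form is the block-diagonal matrix of companion matrices C(f_i):
R = [[0, 0, 0, 30], [1, 0, 0, 13], [0, 1, 0, -9], [0, 0, 1, 7]].

Note the characteristic polynomial does not split into linear factors over ℚ, so A has no Jordan form over ℚ; the rational canonical form exists over any field.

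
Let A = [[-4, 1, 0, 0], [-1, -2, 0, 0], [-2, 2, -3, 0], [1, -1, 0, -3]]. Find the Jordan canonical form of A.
J = [[-3, 1, 0, 0], [0, -3, 0, 0], [0, 0, -3, 0], [0, 0, 0, -3]]

The characteristic polynomial is det(xI - A) = (x + 3)^4, so the eigenvalues are -3 (algebraic multiplicity 4).

For λ = -3: rank(A + 3I) = 1, rank((A + 3I)^2) = 0. The eigenspace has dimension 4 - 1 = 3, so there are 3 Jordan blocks; the rank sequence gives block sizes [2, 1, 1].

Assembling the blocks gives the Jordan form J above.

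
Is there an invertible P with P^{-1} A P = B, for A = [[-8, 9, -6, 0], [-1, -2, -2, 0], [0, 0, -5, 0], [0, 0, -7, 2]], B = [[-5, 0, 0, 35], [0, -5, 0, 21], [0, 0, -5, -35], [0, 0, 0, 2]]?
No.

Both have characteristic polynomial (x - 2)(x + 5)^3, but the minimal polynomial of A is (x - 2)(x + 5)^2 while the minimal polynomial of B is (x - 2)(x + 5). The minimal polynomial is a similarity invariant, so A and B are not similar.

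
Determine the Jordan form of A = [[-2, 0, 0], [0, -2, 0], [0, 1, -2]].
The characteristic polynomial is det(xI - A) = (x + 2)^3, so the eigenvalues are -2 (algebraic multiplicity 3).

For λ = -2: rank(A + 2I) = 1, rank((A + 2I)^2) = 0. The eigenspace has dimension 3 - 1 = 2, so there are 2 Jordan blocks; the rank sequence gives block sizes [2, 1].

Assembling the blocks gives the Jordan form J above.

J = [[-2, 1, 0], [0, -2, 0], [0, 0, -2]]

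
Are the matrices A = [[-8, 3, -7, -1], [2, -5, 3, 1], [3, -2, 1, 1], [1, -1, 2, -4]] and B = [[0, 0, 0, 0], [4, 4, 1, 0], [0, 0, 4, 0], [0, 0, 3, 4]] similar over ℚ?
No.

trace(A) = -16 but trace(B) = 12. The trace is a similarity invariant, so A and B are not similar.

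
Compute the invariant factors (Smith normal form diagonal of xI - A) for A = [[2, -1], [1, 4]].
(x - 3)^2

The Jordan structure of A has elementary divisors (x - 3)^2. Arranging the block sizes at each eigenvalue in decreasing order and taking row products gives the invariant factors.

Invariant factors (smallest first, each dividing the next): (x - 3)^2.

Check: the last factor (x - 3)^2 is the minimal polynomial, and the product (x - 3)^2 is the characteristic polynomial.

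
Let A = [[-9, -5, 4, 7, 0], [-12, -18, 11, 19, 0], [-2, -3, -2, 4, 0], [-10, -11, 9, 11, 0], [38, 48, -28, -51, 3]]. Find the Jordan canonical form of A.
The characteristic polynomial is det(xI - A) = (x - 3)(x + 4)^2(x + 5)^2, so the eigenvalues are -5 (algebraic multiplicity 2), -4 (algebraic multiplicity 2), 3 (algebraic multiplicity 1).

For λ = -5: rank(A + 5I) = 4, rank((A + 5I)^2) = 3. The eigenspace has dimension 5 - 4 = 1, so there is 1 Jordan block; the rank sequence gives block sizes [2].

For λ = -4: rank(A + 4I) = 4, rank((A + 4I)^2) = 3. The eigenspace has dimension 5 - 4 = 1, so there is 1 Jordan block; the rank sequence gives block sizes [2].

For λ = 3: algebraic multiplicity 1 gives one 1×1 block.

Assembling the blocks gives the Jordan form J above.

J = [[-5, 1, 0, 0, 0], [0, -5, 0, 0, 0], [0, 0, -4, 1, 0], [0, 0, 0, -4, 0], [0, 0, 0, 0, 3]]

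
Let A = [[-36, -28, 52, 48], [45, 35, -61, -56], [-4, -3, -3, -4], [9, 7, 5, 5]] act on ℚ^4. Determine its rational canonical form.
The invariant factors of A (the non-unit diagonal entries of the Smith normal form of xI - A over ℚ[x]) are (x - 2)^2(x - 1)(x + 4), each dividing the next. The characteristic polynomial is their product, (x - 2)^2(x - 1)(x + 4).

The rational canonical form is the block-diagonal matrix of companion matrices C(f_i):
R = [[0, 0, 0, 16], [1, 0, 0, -28], [0, 1, 0, 12], [0, 0, 1, 1]].

R = [[0, 0, 0, 16], [1, 0, 0, -28], [0, 1, 0, 12], [0, 0, 1, 1]]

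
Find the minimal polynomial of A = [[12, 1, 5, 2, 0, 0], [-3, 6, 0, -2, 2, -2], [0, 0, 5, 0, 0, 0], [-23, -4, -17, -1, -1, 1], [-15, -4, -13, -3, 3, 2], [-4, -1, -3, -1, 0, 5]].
m_A(x) = (x - 5)^3

The characteristic polynomial factors as (x - 5)^6. The minimal polynomial is ∏(x - λ)^{k_λ} where k_λ is the size of the largest Jordan block at λ.

For λ = 5: rank(A - 5I) = 4, and the largest Jordan block has size 3 (the smallest k with rank((A - 5I)^k) = rank((A - 5I)^(k+1))).

So m_A(x) = (x - 5)^3.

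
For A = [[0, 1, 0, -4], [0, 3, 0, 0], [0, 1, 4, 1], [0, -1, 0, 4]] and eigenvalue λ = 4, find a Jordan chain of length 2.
We seek v_1 ∈ ker((A - 4I)^2) \ ker(A - 4I), then set v_{i+1} = (A - 4I) v_i.

One such chain is v_1 = [[-1, 0, 0, 1]]^T, v_2 = [[0, 0, 1, 0]]^T. Check: (A - 4I) v_2 = [[0, 0, 0, 0]]^T = 0.

v_1 = [[-1, 0, 0, 1]]^T, v_2 = [[0, 0, 1, 0]]^T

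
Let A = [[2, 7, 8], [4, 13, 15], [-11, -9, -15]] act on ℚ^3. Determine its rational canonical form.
R = [[0, 0, 1], [1, 0, 4], [0, 1, 0]]

The invariant factors of A (the non-unit diagonal entries of the Smith normal form of xI - A over ℚ[x]) are x^3 - 4x - 1, each dividing the next. The characteristic polynomial is their product, x^3 - 4x - 1.

The rational canonical form is the block-diagonal matrix of companion matrices C(f_i):
R = [[0, 0, 1], [1, 0, 4], [0, 1, 0]].

Note the characteristic polynomial does not split into linear factors over ℚ, so A has no Jordan form over ℚ; the rational canonical form exists over any field.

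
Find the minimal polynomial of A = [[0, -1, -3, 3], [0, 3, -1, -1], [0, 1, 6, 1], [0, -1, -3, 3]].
m_A(x) = x(x - 4)^3

The characteristic polynomial factors as x(x - 4)^3. The minimal polynomial is ∏(x - λ)^{k_λ} where k_λ is the size of the largest Jordan block at λ.

For λ = 0: rank(A) = 3, and the largest Jordan block has size 1 (the smallest k with rank(A^k) = rank(A^(k+1))).
For λ = 4: rank(A - 4I) = 3, and the largest Jordan block has size 3 (the smallest k with rank((A - 4I)^k) = rank((A - 4I)^(k+1))).

So m_A(x) = x(x - 4)^3.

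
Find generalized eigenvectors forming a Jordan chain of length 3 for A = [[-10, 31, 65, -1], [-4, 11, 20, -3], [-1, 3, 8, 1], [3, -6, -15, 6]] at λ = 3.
We seek v_1 ∈ ker((A - 3I)^3) \ ker((A - 3I)^2), then set v_{i+1} = (A - 3I) v_i.

One such chain is v_1 = [[0, -2, 1, 1]]^T, v_2 = [[2, 1, 0, 0]]^T, v_3 = [[5, 0, 1, 0]]^T. Check: (A - 3I) v_3 = [[0, 0, 0, 0]]^T = 0.

v_1 = [[0, -2, 1, 1]]^T, v_2 = [[2, 1, 0, 0]]^T, v_3 = [[5, 0, 1, 0]]^T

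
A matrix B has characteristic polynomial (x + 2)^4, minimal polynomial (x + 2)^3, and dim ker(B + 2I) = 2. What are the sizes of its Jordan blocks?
λ = -2: algebraic multiplicity 4 (exponent in χ_B), largest block size 3 (exponent in m_B), 2 blocks (geometric multiplicity). These force block sizes [3, 1].

Jordan blocks: (-2, 3), (-2, 1)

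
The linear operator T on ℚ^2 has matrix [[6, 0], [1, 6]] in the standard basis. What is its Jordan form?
J = [[6, 1], [0, 6]]

The characteristic polynomial is det(xI - A) = (x - 6)^2, so the eigenvalues are 6 (algebraic multiplicity 2).

For λ = 6: rank(A - 6I) = 1, rank((A - 6I)^2) = 0. The eigenspace has dimension 2 - 1 = 1, so there is 1 Jordan block; the rank sequence gives block sizes [2].

Assembling the blocks gives the Jordan form J above.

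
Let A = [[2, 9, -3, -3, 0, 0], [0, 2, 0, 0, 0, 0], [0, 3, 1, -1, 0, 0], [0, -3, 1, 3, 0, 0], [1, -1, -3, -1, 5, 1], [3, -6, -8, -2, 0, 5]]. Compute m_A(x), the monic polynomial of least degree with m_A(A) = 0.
The characteristic polynomial factors as (x - 5)^2(x - 2)^4. The minimal polynomial is ∏(x - λ)^{k_λ} where k_λ is the size of the largest Jordan block at λ.

For λ = 2: rank(A - 2I) = 3, and the largest Jordan block has size 2 (the smallest k with rank((A - 2I)^k) = rank((A - 2I)^(k+1))).
For λ = 5: rank(A - 5I) = 5, and the largest Jordan block has size 2 (the smallest k with rank((A - 5I)^k) = rank((A - 5I)^(k+1))).

So m_A(x) = (x - 5)^2(x - 2)^2.

m_A(x) = (x - 5)^2(x - 2)^2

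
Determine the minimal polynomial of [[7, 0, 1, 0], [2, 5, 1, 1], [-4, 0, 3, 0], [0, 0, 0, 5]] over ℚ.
The characteristic polynomial factors as (x - 5)^4. The minimal polynomial is ∏(x - λ)^{k_λ} where k_λ is the size of the largest Jordan block at λ.

For λ = 5: rank(A - 5I) = 2, and the largest Jordan block has size 2 (the smallest k with rank((A - 5I)^k) = rank((A - 5I)^(k+1))).

So m_A(x) = (x - 5)^2.

m_A(x) = (x - 5)^2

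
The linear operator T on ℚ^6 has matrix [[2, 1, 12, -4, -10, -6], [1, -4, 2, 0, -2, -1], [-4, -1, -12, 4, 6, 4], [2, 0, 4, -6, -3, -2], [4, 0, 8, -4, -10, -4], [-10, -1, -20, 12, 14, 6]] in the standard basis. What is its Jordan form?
The characteristic polynomial is det(xI - A) = (x + 4)^6, so the eigenvalues are -4 (algebraic multiplicity 6).

For λ = -4: rank(A + 4I) = 3, rank((A + 4I)^2) = 1, rank((A + 4I)^3) = 0. The eigenspace has dimension 6 - 3 = 3, so there are 3 Jordan blocks; the rank sequence gives block sizes [3, 2, 1].

Assembling the blocks gives the Jordan form J above.

J = [[-4, 1, 0, 0, 0, 0], [0, -4, 1, 0, 0, 0], [0, 0, -4, 0, 0, 0], [0, 0, 0, -4, 1, 0], [0, 0, 0, 0, -4, 0], [0, 0, 0, 0, 0, -4]]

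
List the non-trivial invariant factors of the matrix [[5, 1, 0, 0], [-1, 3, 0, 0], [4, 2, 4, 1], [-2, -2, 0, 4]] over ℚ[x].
The Jordan structure of A has elementary divisors (x - 4)^2, (x - 4)^2. Arranging the block sizes at each eigenvalue in decreasing order and taking row products gives the invariant factors.

Invariant factors (smallest first, each dividing the next): (x - 4)^2, (x - 4)^2.

Check: the last factor (x - 4)^2 is the minimal polynomial, and the product (x - 4)^4 is the characteristic polynomial.

(x - 4)^2, (x - 4)^2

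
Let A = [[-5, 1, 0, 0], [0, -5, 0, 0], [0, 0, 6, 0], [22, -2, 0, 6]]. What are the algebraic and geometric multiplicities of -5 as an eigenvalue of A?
The characteristic polynomial is (x - 6)^2(x + 5)^2, so the factor x + 5 appears with exponent 2: the algebraic multiplicity is 2.

rank(A + 5I) = 3, so the eigenspace has dimension 4 - 3 = 1: the geometric multiplicity is 1.

Since 1 < 2, A is not diagonalizable.

algebraic multiplicity 2, geometric multiplicity 1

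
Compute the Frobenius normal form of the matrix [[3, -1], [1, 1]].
R = [[0, -4], [1, 4]]

The invariant factors of A (the non-unit diagonal entries of the Smith normal form of xI - A over ℚ[x]) are (x - 2)^2, each dividing the next. The characteristic polynomial is their product, (x - 2)^2.

The rational canonical form is the block-diagonal matrix of companion matrices C(f_i):
R = [[0, -4], [1, 4]].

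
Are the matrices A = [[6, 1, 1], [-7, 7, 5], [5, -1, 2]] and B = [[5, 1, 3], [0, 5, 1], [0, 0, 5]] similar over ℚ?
Two matrices over a field are similar if and only if they have the same invariant factors.

Both A and B have characteristic polynomial (x - 5)^3 and minimal polynomial (x - 5)^3. Computing further, both have invariant factors (x - 5)^3. Hence A and B are similar.

Yes.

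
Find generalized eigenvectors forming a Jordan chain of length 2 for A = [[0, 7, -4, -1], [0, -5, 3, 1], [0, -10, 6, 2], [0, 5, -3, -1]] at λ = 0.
We seek v_1 ∈ ker(A^2) \ ker(A), then set v_{i+1} = A v_i.

One such chain is v_1 = [[0, 1, 1, 0]]^T, v_2 = [[3, -2, -4, 2]]^T. Check: A v_2 = [[0, 0, 0, 0]]^T = 0.

v_1 = [[0, 1, 1, 0]]^T, v_2 = [[3, -2, -4, 2]]^T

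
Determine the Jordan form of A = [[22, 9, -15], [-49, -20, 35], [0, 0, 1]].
The characteristic polynomial is det(xI - A) = (x - 1)^3, so the eigenvalues are 1 (algebraic multiplicity 3).

For λ = 1: rank(A - I) = 1, rank((A - I)^2) = 0. The eigenspace has dimension 3 - 1 = 2, so there are 2 Jordan blocks; the rank sequence gives block sizes [2, 1].

Assembling the blocks gives the Jordan form J above.

J = [[1, 1, 0], [0, 1, 0], [0, 0, 1]]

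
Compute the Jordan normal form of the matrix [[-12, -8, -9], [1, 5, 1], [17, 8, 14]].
The characteristic polynomial is det(xI - A) = (x - 5)^2(x + 3), so the eigenvalues are -3 (algebraic multiplicity 1), 5 (algebraic multiplicity 2).

For λ = -3: algebraic multiplicity 1 gives one 1×1 block.

For λ = 5: rank(A - 5I) = 2, rank((A - 5I)^2) = 1. The eigenspace has dimension 3 - 2 = 1, so there is 1 Jordan block; the rank sequence gives block sizes [2].

Assembling the blocks gives the Jordan form J above.

J = [[-3, 0, 0], [0, 5, 1], [0, 0, 5]]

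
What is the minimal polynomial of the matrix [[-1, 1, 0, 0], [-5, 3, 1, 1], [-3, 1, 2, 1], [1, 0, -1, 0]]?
The characteristic polynomial factors as (x - 1)^4. The minimal polynomial is ∏(x - λ)^{k_λ} where k_λ is the size of the largest Jordan block at λ.

For λ = 1: rank(A - I) = 2, and the largest Jordan block has size 3 (the smallest k with rank((A - I)^k) = rank((A - I)^(k+1))).

So m_A(x) = (x - 1)^3.

m_A(x) = (x - 1)^3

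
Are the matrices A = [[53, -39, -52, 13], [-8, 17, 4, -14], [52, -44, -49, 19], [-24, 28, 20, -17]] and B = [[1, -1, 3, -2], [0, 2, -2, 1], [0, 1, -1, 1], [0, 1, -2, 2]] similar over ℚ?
Yes.

Two matrices over a field are similar if and only if they have the same invariant factors.

Both A and B have characteristic polynomial (x - 1)^4 and minimal polynomial (x - 1)^2. Computing further, both have invariant factors (x - 1)^2, (x - 1)^2. Hence A and B are similar.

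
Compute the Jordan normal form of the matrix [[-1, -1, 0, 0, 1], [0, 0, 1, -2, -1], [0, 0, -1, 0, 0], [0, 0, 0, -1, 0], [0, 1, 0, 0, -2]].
The characteristic polynomial is det(xI - A) = (x + 1)^5, so the eigenvalues are -1 (algebraic multiplicity 5).

For λ = -1: rank(A + I) = 2, rank((A + I)^2) = 1, rank((A + I)^3) = 0. The eigenspace has dimension 5 - 2 = 3, so there are 3 Jordan blocks; the rank sequence gives block sizes [3, 1, 1].

Assembling the blocks gives the Jordan form J above.

J = [[-1, 1, 0, 0, 0], [0, -1, 1, 0, 0], [0, 0, -1, 0, 0], [0, 0, 0, -1, 0], [0, 0, 0, 0, -1]]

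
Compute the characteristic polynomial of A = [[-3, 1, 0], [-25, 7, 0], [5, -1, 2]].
xI - A = [[x + 3, -1, 0], [25, x - 7, 0], [-5, 1, x - 2]].

Expanding det(xI - A) along the first row:
det(xI - A) = + (x + 3)·det([[x - 7, 0], [1, x - 2]]) - (-1)·det([[25, 0], [-5, x - 2]]) + (0)·det([[25, x - 7], [-5, 1]]).

Evaluating gives χ_A(x) = x^3 - 6x^2 + 12x - 8 = (x - 2)^3.

χ_A(x) = (x - 2)^3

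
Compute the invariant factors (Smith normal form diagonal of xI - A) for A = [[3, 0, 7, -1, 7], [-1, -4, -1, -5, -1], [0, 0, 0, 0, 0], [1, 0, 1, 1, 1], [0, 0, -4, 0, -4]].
The Jordan structure of A has elementary divisors (x + 4), (x + 4), x, (x - 2)^2. Arranging the block sizes at each eigenvalue in decreasing order and taking row products gives the invariant factors.

Invariant factors (smallest first, each dividing the next): x + 4, x(x - 2)^2(x + 4).

Check: the last factor x(x - 2)^2(x + 4) is the minimal polynomial, and the product x(x - 2)^2(x + 4)^2 is the characteristic polynomial.

x + 4, x(x - 2)^2(x + 4)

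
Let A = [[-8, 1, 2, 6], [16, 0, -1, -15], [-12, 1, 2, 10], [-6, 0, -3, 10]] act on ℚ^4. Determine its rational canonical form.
R = [[0, 0, 0, -4], [1, 0, 0, -3], [0, 1, 0, 1], [0, 0, 1, 4]]

The invariant factors of A (the non-unit diagonal entries of the Smith normal form of xI - A over ℚ[x]) are (x - 4)(x^3 - x - 1), each dividing the next. The characteristic polynomial is their product, (x - 4)(x^3 - x - 1).

The rational canonical form is the block-diagonal matrix of companion matrices C(f_i):
R = [[0, 0, 0, -4], [1, 0, 0, -3], [0, 1, 0, 1], [0, 0, 1, 4]].

Note the characteristic polynomial does not split into linear factors over ℚ, so A has no Jordan form over ℚ; the rational canonical form exists over any field.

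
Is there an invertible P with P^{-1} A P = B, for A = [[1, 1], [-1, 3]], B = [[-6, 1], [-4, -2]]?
trace(A) = 4 but trace(B) = -8. The trace is a similarity invariant, so A and B are not similar.

No.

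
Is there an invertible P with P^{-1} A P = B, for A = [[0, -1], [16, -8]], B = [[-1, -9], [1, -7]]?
Yes.

Two matrices over a field are similar if and only if they have the same invariant factors.

Both A and B have characteristic polynomial (x + 4)^2 and minimal polynomial (x + 4)^2. Computing further, both have invariant factors (x + 4)^2. Hence A and B are similar.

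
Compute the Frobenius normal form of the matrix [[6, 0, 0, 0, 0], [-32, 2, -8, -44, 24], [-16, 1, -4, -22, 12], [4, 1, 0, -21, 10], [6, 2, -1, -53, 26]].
The invariant factors of A (the non-unit diagonal entries of the Smith normal form of xI - A over ℚ[x]) are x - 6, x^2(x - 6)(x + 3), each dividing the next. The characteristic polynomial is their product, x^2(x - 6)^2(x + 3).

The rational canonical form is the block-diagonal matrix of companion matrices C(f_i):
R = [[6, 0, 0, 0, 0], [0, 0, 0, 0, 0], [0, 1, 0, 0, 0], [0, 0, 1, 0, 18], [0, 0, 0, 1, 3]].

R = [[6, 0, 0, 0, 0], [0, 0, 0, 0, 0], [0, 1, 0, 0, 0], [0, 0, 1, 0, 18], [0, 0, 0, 1, 3]]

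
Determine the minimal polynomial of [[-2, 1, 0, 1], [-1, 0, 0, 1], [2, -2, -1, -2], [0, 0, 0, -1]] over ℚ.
The characteristic polynomial factors as (x + 1)^4. The minimal polynomial is ∏(x - λ)^{k_λ} where k_λ is the size of the largest Jordan block at λ.

For λ = -1: rank(A + I) = 1, and the largest Jordan block has size 2 (the smallest k with rank((A + I)^k) = rank((A + I)^(k+1))).

So m_A(x) = (x + 1)^2.

m_A(x) = (x + 1)^2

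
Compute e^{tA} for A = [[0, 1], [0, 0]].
e^{tA} = [[1, t], [0, 1]]

A has Jordan form J = [[0, 1], [0, 0]] with A = PJP^{-1}, so e^{tA} = P e^{tJ} P^{-1}.

For a Jordan block J_k(λ), e^{tJ_k(λ)} = e^{λt} · (I + tN + t^2 N^2/2! + ... + t^{k-1} N^{k-1}/(k-1)!) where N is the nilpotent superdiagonal part.

Assembling the blocks and conjugating back gives the entries of e^{tA} as shown above.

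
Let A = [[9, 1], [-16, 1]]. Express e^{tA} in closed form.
e^{tA} = [[(4*t + 1)*e^{5*t}, t*e^{5*t}], [-16*t*e^{5*t}, (1 - 4*t)*e^{5*t}]]

A has Jordan form J = [[5, 1], [0, 5]] with A = PJP^{-1}, so e^{tA} = P e^{tJ} P^{-1}.

For a Jordan block J_k(λ), e^{tJ_k(λ)} = e^{λt} · (I + tN + t^2 N^2/2! + ... + t^{k-1} N^{k-1}/(k-1)!) where N is the nilpotent superdiagonal part.

Assembling the blocks and conjugating back gives the entries of e^{tA} as shown above.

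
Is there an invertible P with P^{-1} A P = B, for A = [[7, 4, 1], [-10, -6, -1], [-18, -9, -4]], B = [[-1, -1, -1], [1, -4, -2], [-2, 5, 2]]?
Two matrices over a field are similar if and only if they have the same invariant factors.

Both A and B have characteristic polynomial (x + 1)^3 and minimal polynomial (x + 1)^3. Computing further, both have invariant factors (x + 1)^3. Hence A and B are similar.

Yes.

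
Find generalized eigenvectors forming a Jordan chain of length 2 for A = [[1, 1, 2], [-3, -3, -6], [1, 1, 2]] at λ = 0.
v_1 = [[-3, 4, 0]]^T, v_2 = [[1, -3, 1]]^T

We seek v_1 ∈ ker(A^2) \ ker(A), then set v_{i+1} = A v_i.

One such chain is v_1 = [[-3, 4, 0]]^T, v_2 = [[1, -3, 1]]^T. Check: A v_2 = [[0, 0, 0]]^T = 0.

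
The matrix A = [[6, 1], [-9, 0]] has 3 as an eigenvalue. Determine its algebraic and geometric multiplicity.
algebraic multiplicity 2, geometric multiplicity 1

The characteristic polynomial is (x - 3)^2, so the factor x - 3 appears with exponent 2: the algebraic multiplicity is 2.

rank(A - 3I) = 1, so the eigenspace has dimension 2 - 1 = 1: the geometric multiplicity is 1.

Since 1 < 2, A is not diagonalizable.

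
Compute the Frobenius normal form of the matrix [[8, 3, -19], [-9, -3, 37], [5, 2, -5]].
The invariant factors of A (the non-unit diagonal entries of the Smith normal form of xI - A over ℚ[x]) are x^3 - x - 5, each dividing the next. The characteristic polynomial is their product, x^3 - x - 5.

The rational canonical form is the block-diagonal matrix of companion matrices C(f_i):
R = [[0, 0, 5], [1, 0, 1], [0, 1, 0]].

Note the characteristic polynomial does not split into linear factors over ℚ, so A has no Jordan form over ℚ; the rational canonical form exists over any field.

R = [[0, 0, 5], [1, 0, 1], [0, 1, 0]]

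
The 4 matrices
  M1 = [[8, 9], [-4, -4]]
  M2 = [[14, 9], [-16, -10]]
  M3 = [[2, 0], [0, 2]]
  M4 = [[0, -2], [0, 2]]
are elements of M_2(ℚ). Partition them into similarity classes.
Characteristic polynomials: χ_{M1} = (x - 2)^2, χ_{M2} = (x - 2)^2, χ_{M3} = (x - 2)^2, χ_{M4} = x(x - 2).

{M1, M2}: invariant factors (x - 2)^2.

{M3}: invariant factors x - 2, x - 2.

{M4}: invariant factors x(x - 2).

Matrices are similar if and only if their invariant-factor lists agree; the partition into similarity classes is {M1, M2}, {M3}, {M4}.

3 classes: {M1, M2}, {M3}, {M4}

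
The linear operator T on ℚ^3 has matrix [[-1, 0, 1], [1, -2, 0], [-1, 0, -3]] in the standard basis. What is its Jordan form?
The characteristic polynomial is det(xI - A) = (x + 2)^3, so the eigenvalues are -2 (algebraic multiplicity 3).

For λ = -2: rank(A + 2I) = 2, rank((A + 2I)^2) = 1, rank((A + 2I)^3) = 0. The eigenspace has dimension 3 - 2 = 1, so there is 1 Jordan block; the rank sequence gives block sizes [3].

Assembling the blocks gives the Jordan form J above.

J = [[-2, 1, 0], [0, -2, 1], [0, 0, -2]]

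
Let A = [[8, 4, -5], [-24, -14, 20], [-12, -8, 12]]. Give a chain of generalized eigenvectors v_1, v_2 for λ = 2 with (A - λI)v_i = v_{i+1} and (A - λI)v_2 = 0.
v_1 = [[1, 0, 1]]^T, v_2 = [[1, -4, -2]]^T

We seek v_1 ∈ ker((A - 2I)^2) \ ker(A - 2I), then set v_{i+1} = (A - 2I) v_i.

One such chain is v_1 = [[1, 0, 1]]^T, v_2 = [[1, -4, -2]]^T. Check: (A - 2I) v_2 = [[0, 0, 0]]^T = 0.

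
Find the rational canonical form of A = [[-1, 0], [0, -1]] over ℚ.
R = [[-1, 0], [0, -1]]

The invariant factors of A (the non-unit diagonal entries of the Smith normal form of xI - A over ℚ[x]) are x + 1, x + 1, each dividing the next. The characteristic polynomial is their product, (x + 1)^2.

The rational canonical form is the block-diagonal matrix of companion matrices C(f_i):
R = [[-1, 0], [0, -1]].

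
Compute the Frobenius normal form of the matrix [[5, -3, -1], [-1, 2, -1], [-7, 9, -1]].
The invariant factors of A (the non-unit diagonal entries of the Smith normal form of xI - A over ℚ[x]) are (x - 6)(x^2 + 2), each dividing the next. The characteristic polynomial is their product, (x - 6)(x^2 + 2).

The rational canonical form is the block-diagonal matrix of companion matrices C(f_i):
R = [[0, 0, 12], [1, 0, -2], [0, 1, 6]].

Note the characteristic polynomial does not split into linear factors over ℚ, so A has no Jordan form over ℚ; the rational canonical form exists over any field.

R = [[0, 0, 12], [1, 0, -2], [0, 1, 6]]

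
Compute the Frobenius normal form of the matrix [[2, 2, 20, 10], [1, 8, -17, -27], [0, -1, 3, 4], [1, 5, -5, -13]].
The invariant factors of A (the non-unit diagonal entries of the Smith normal form of xI - A over ℚ[x]) are x(x^3 + 3x - 3), each dividing the next. The characteristic polynomial is their product, x(x^3 + 3x - 3).

The rational canonical form is the block-diagonal matrix of companion matrices C(f_i):
R = [[0, 0, 0, 0], [1, 0, 0, 3], [0, 1, 0, -3], [0, 0, 1, 0]].

Note the characteristic polynomial does not split into linear factors over ℚ, so A has no Jordan form over ℚ; the rational canonical form exists over any field.

R = [[0, 0, 0, 0], [1, 0, 0, 3], [0, 1, 0, -3], [0, 0, 1, 0]]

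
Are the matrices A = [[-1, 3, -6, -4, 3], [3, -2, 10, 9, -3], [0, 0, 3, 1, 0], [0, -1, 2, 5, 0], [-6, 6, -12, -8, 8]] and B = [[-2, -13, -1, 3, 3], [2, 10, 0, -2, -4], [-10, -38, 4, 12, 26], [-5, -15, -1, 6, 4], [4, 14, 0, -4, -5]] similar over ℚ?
Yes.

Two matrices over a field are similar if and only if they have the same invariant factors.

Both A and B have characteristic polynomial (x - 3)^3(x - 2)^2 and minimal polynomial (x - 3)^3(x - 2). Computing further, both have invariant factors x - 2, (x - 3)^3(x - 2). Hence A and B are similar.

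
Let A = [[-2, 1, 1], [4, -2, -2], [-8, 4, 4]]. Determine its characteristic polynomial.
xI - A = [[x + 2, -1, -1], [-4, x + 2, 2], [8, -4, x - 4]].

Expanding det(xI - A) along the first row:
det(xI - A) = + (x + 2)·det([[x + 2, 2], [-4, x - 4]]) - (-1)·det([[-4, 2], [8, x - 4]]) + (-1)·det([[-4, x + 2], [8, -4]]).

Evaluating gives χ_A(x) = x^3.

χ_A(x) = x^3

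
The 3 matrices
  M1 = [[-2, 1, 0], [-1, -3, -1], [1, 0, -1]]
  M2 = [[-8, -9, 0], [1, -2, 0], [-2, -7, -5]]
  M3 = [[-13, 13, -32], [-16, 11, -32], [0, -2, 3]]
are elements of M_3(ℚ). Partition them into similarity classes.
3 classes: {M1}, {M2}, {M3}

Characteristic polynomials: χ_{M1} = (x + 2)^3, χ_{M2} = (x + 5)^3, χ_{M3} = (x - 3)(x + 1)^2.

{M1}: invariant factors (x + 2)^3.

{M2}: invariant factors (x + 5)^3.

{M3}: invariant factors (x - 3)(x + 1)^2.

Matrices are similar if and only if their invariant-factor lists agree; the partition into similarity classes is {M1}, {M2}, {M3}.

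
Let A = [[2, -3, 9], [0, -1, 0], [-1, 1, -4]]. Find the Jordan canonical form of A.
J = [[-1, 1, 0], [0, -1, 0], [0, 0, -1]]

The characteristic polynomial is det(xI - A) = (x + 1)^3, so the eigenvalues are -1 (algebraic multiplicity 3).

For λ = -1: rank(A + I) = 1, rank((A + I)^2) = 0. The eigenspace has dimension 3 - 1 = 2, so there are 2 Jordan blocks; the rank sequence gives block sizes [2, 1].

Assembling the blocks gives the Jordan form J above.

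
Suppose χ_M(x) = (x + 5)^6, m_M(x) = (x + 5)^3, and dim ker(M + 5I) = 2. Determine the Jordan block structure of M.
λ = -5: algebraic multiplicity 6 (exponent in χ_M), largest block size 3 (exponent in m_M), 2 blocks (geometric multiplicity). These force block sizes [3, 3].

Jordan blocks: (-5, 3), (-5, 3)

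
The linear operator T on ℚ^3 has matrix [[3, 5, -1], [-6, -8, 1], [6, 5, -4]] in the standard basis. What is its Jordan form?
J = [[-3, 1, 0], [0, -3, 0], [0, 0, -3]]

The characteristic polynomial is det(xI - A) = (x + 3)^3, so the eigenvalues are -3 (algebraic multiplicity 3).

For λ = -3: rank(A + 3I) = 1, rank((A + 3I)^2) = 0. The eigenspace has dimension 3 - 1 = 2, so there are 2 Jordan blocks; the rank sequence gives block sizes [2, 1].

Assembling the blocks gives the Jordan form J above.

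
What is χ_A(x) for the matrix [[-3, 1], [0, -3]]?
xI - A = [[x + 3, -1], [0, x + 3]].

Expanding det(xI - A) along the first row:
det(xI - A) = + (x + 3)·det([[x + 3]]) - (-1)·det([[0]]).

Evaluating gives χ_A(x) = x^2 + 6x + 9 = (x + 3)^2.

χ_A(x) = (x + 3)^2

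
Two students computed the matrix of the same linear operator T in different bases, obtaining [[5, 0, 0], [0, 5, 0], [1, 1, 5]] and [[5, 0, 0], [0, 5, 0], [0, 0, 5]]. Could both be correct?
No.

Both have characteristic polynomial (x - 5)^3, but the minimal polynomial of A is (x - 5)^2 while the minimal polynomial of B is x - 5. The minimal polynomial is a similarity invariant, so A and B are not similar.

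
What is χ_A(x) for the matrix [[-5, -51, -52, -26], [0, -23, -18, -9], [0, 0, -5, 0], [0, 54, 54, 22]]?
χ_A(x) = (x - 4)(x + 5)^3

xI - A = [[x + 5, 51, 52, 26], [0, x + 23, 18, 9], [0, 0, x + 5, 0], [0, -54, -54, x - 22]].

Expanding det(xI - A) along the first row:
det(xI - A) = + (x + 5)·det([[x + 23, 18, 9], [0, x + 5, 0], [-54, -54, x - 22]]) - (51)·det([[0, 18, 9], [0, x + 5, 0], [0, -54, x - 22]]) + (52)·det([[0, x + 23, 9], [0, 0, 0], [0, -54, x - 22]]) - (26)·det([[0, x + 23, 18], [0, 0, x + 5], [0, -54, -54]]).

Evaluating gives χ_A(x) = x^4 + 11x^3 + 15x^2 - 175x - 500 = (x - 4)(x + 5)^3.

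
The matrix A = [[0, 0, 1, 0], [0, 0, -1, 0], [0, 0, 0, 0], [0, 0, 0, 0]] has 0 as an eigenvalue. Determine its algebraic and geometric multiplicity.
The characteristic polynomial is x^4, so the factor x appears with exponent 4: the algebraic multiplicity is 4.

rank(A) = 1, so the eigenspace has dimension 4 - 1 = 3: the geometric multiplicity is 3.

Since 3 < 4, A is not diagonalizable.

algebraic multiplicity 4, geometric multiplicity 3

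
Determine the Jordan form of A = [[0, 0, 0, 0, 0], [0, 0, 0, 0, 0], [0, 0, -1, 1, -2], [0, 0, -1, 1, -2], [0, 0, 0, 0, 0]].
The characteristic polynomial is det(xI - A) = x^5, so the eigenvalues are 0 (algebraic multiplicity 5).

For λ = 0: rank(A) = 1, rank(A^2) = 0. The eigenspace has dimension 5 - 1 = 4, so there are 4 Jordan blocks; the rank sequence gives block sizes [2, 1, 1, 1].

Assembling the blocks gives the Jordan form J above.

J = [[0, 1, 0, 0, 0], [0, 0, 0, 0, 0], [0, 0, 0, 0, 0], [0, 0, 0, 0, 0], [0, 0, 0, 0, 0]]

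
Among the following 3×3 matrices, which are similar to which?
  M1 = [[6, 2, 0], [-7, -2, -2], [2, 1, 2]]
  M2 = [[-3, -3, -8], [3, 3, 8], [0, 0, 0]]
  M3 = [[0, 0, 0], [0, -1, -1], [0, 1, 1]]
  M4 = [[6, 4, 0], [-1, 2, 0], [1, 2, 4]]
3 classes: {M1}, {M2, M3}, {M4}

Characteristic polynomials: χ_{M1} = (x - 2)^3, χ_{M2} = x^3, χ_{M3} = x^3, χ_{M4} = (x - 4)^3.

{M1}: invariant factors (x - 2)^3.

{M2, M3}: invariant factors x, x^2.

{M4}: invariant factors x - 4, (x - 4)^2.

Matrices are similar if and only if their invariant-factor lists agree; the partition into similarity classes is {M1}, {M2, M3}, {M4}.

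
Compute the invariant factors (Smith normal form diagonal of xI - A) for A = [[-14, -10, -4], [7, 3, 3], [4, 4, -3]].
The Jordan structure of A has elementary divisors (x + 5)^2, (x + 4). Arranging the block sizes at each eigenvalue in decreasing order and taking row products gives the invariant factors.

Invariant factors (smallest first, each dividing the next): (x + 4)(x + 5)^2.

Check: the last factor (x + 4)(x + 5)^2 is the minimal polynomial, and the product (x + 4)(x + 5)^2 is the characteristic polynomial.

(x + 4)(x + 5)^2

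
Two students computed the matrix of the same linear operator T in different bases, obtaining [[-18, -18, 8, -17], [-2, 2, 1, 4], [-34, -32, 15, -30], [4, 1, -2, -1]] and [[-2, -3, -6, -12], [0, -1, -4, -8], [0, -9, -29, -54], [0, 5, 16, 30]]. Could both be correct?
Both have characteristic polynomial (x - 1)^2(x + 2)^2, but the minimal polynomial of A is (x - 1)^2(x + 2)^2 while the minimal polynomial of B is (x - 1)^2(x + 2). The minimal polynomial is a similarity invariant, so A and B are not similar.

No.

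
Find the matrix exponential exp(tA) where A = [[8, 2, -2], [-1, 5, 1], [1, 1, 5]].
e^{tA} = [[(2*t + 1)*e^{6*t}, 2*t*e^{6*t}, -2*t*e^{6*t}], [-t*e^{6*t}, (1 - t)*e^{6*t}, t*e^{6*t}], [t*e^{6*t}, t*e^{6*t}, (1 - t)*e^{6*t}]]

A has Jordan form J = [[6, 1, 0], [0, 6, 0], [0, 0, 6]] with A = PJP^{-1}, so e^{tA} = P e^{tJ} P^{-1}.

For a Jordan block J_k(λ), e^{tJ_k(λ)} = e^{λt} · (I + tN + t^2 N^2/2! + ... + t^{k-1} N^{k-1}/(k-1)!) where N is the nilpotent superdiagonal part.

Assembling the blocks and conjugating back gives the entries of e^{tA} as shown above.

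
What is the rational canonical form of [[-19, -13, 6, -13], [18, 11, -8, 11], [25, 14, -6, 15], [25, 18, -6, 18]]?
The invariant factors of A (the non-unit diagonal entries of the Smith normal form of xI - A over ℚ[x]) are (x - 4)(x^3 + 2), each dividing the next. The characteristic polynomial is their product, (x - 4)(x^3 + 2).

The rational canonical form is the block-diagonal matrix of companion matrices C(f_i):
R = [[0, 0, 0, 8], [1, 0, 0, -2], [0, 1, 0, 0], [0, 0, 1, 4]].

Note the characteristic polynomial does not split into linear factors over ℚ, so A has no Jordan form over ℚ; the rational canonical form exists over any field.

R = [[0, 0, 0, 8], [1, 0, 0, -2], [0, 1, 0, 0], [0, 0, 1, 4]]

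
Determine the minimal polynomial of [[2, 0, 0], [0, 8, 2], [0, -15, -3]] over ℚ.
The characteristic polynomial factors as (x - 3)(x - 2)^2. The minimal polynomial is ∏(x - λ)^{k_λ} where k_λ is the size of the largest Jordan block at λ.

For λ = 2: rank(A - 2I) = 1, and the largest Jordan block has size 1 (the smallest k with rank((A - 2I)^k) = rank((A - 2I)^(k+1))).
For λ = 3: rank(A - 3I) = 2, and the largest Jordan block has size 1 (the smallest k with rank((A - 3I)^k) = rank((A - 3I)^(k+1))).

So m_A(x) = (x - 3)(x - 2).

m_A(x) = (x - 3)(x - 2)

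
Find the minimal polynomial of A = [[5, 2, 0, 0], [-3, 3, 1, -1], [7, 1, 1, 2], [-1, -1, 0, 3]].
m_A(x) = (x - 3)^3

The characteristic polynomial factors as (x - 3)^4. The minimal polynomial is ∏(x - λ)^{k_λ} where k_λ is the size of the largest Jordan block at λ.

For λ = 3: rank(A - 3I) = 2, and the largest Jordan block has size 3 (the smallest k with rank((A - 3I)^k) = rank((A - 3I)^(k+1))).

So m_A(x) = (x - 3)^3.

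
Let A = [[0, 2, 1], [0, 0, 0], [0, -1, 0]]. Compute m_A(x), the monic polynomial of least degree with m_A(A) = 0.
m_A(x) = x^3

The characteristic polynomial factors as x^3. The minimal polynomial is ∏(x - λ)^{k_λ} where k_λ is the size of the largest Jordan block at λ.

For λ = 0: rank(A) = 2, and the largest Jordan block has size 3 (the smallest k with rank(A^k) = rank(A^(k+1))).

So m_A(x) = x^3.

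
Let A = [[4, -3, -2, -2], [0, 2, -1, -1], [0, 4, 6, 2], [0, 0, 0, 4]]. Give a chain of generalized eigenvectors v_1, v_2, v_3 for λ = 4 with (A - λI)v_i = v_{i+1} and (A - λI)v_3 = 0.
v_1 = [[2, 0, -2, 1]]^T, v_2 = [[2, 1, -2, 0]]^T, v_3 = [[1, 0, 0, 0]]^T

We seek v_1 ∈ ker((A - 4I)^3) \ ker((A - 4I)^2), then set v_{i+1} = (A - 4I) v_i.

One such chain is v_1 = [[2, 0, -2, 1]]^T, v_2 = [[2, 1, -2, 0]]^T, v_3 = [[1, 0, 0, 0]]^T. Check: (A - 4I) v_3 = [[0, 0, 0, 0]]^T = 0.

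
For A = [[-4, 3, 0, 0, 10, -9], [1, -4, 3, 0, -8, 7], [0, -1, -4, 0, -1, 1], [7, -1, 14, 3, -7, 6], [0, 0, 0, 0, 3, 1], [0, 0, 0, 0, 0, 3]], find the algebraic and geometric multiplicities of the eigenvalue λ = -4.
algebraic multiplicity 3, geometric multiplicity 1

The characteristic polynomial is (x - 3)^3(x + 4)^3, so the factor x + 4 appears with exponent 3: the algebraic multiplicity is 3.

rank(A + 4I) = 5, so the eigenspace has dimension 6 - 5 = 1: the geometric multiplicity is 1.

Since 1 < 3, A is not diagonalizable.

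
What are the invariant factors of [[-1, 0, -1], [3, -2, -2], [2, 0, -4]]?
(x + 2)^2(x + 3)

The Jordan structure of A has elementary divisors (x + 3), (x + 2)^2. Arranging the block sizes at each eigenvalue in decreasing order and taking row products gives the invariant factors.

Invariant factors (smallest first, each dividing the next): (x + 2)^2(x + 3).

Check: the last factor (x + 2)^2(x + 3) is the minimal polynomial, and the product (x + 2)^2(x + 3) is the characteristic polynomial.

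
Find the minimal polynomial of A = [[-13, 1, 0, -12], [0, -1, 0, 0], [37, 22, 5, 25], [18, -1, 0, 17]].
m_A(x) = (x - 5)^2(x + 1)^2

The characteristic polynomial factors as (x - 5)^2(x + 1)^2. The minimal polynomial is ∏(x - λ)^{k_λ} where k_λ is the size of the largest Jordan block at λ.

For λ = -1: rank(A + I) = 3, and the largest Jordan block has size 2 (the smallest k with rank((A + I)^k) = rank((A + I)^(k+1))).
For λ = 5: rank(A - 5I) = 3, and the largest Jordan block has size 2 (the smallest k with rank((A - 5I)^k) = rank((A - 5I)^(k+1))).

So m_A(x) = (x - 5)^2(x + 1)^2.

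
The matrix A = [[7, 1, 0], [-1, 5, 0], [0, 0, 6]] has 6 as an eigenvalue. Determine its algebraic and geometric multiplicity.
The characteristic polynomial is (x - 6)^3, so the factor x - 6 appears with exponent 3: the algebraic multiplicity is 3.

rank(A - 6I) = 1, so the eigenspace has dimension 3 - 1 = 2: the geometric multiplicity is 2.

Since 2 < 3, A is not diagonalizable.

algebraic multiplicity 3, geometric multiplicity 2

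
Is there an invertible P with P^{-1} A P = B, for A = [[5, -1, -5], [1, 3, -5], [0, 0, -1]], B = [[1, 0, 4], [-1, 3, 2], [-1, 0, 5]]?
No.

trace(A) = 7 but trace(B) = 9. The trace is a similarity invariant, so A and B are not similar.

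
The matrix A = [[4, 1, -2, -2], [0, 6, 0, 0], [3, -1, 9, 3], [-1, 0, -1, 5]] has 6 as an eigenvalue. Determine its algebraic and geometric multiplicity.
The characteristic polynomial is (x - 6)^4, so the factor x - 6 appears with exponent 4: the algebraic multiplicity is 4.

rank(A - 6I) = 2, so the eigenspace has dimension 4 - 2 = 2: the geometric multiplicity is 2.

Since 2 < 4, A is not diagonalizable.

algebraic multiplicity 4, geometric multiplicity 2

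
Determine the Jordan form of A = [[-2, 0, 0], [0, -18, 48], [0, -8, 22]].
J = [[-2, 0, 0], [0, -2, 0], [0, 0, 6]]

The characteristic polynomial is det(xI - A) = (x - 6)(x + 2)^2, so the eigenvalues are -2 (algebraic multiplicity 2), 6 (algebraic multiplicity 1).

For λ = -2: rank(A + 2I) = 1. The eigenspace has dimension 3 - 1 = 2, so there are 2 Jordan blocks; the rank sequence gives block sizes [1, 1].

For λ = 6: algebraic multiplicity 1 gives one 1×1 block.

Assembling the blocks gives the Jordan form J above.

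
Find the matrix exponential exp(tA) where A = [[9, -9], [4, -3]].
A has Jordan form J = [[3, 1], [0, 3]] with A = PJP^{-1}, so e^{tA} = P e^{tJ} P^{-1}.

For a Jordan block J_k(λ), e^{tJ_k(λ)} = e^{λt} · (I + tN + t^2 N^2/2! + ... + t^{k-1} N^{k-1}/(k-1)!) where N is the nilpotent superdiagonal part.

Assembling the blocks and conjugating back gives the entries of e^{tA} as shown above.

e^{tA} = [[(6*t + 1)*e^{3*t}, -9*t*e^{3*t}], [4*t*e^{3*t}, (1 - 6*t)*e^{3*t}]]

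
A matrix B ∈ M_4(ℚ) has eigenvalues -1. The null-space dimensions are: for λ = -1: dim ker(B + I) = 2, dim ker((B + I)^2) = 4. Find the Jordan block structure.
λ = -1: successive nullity increments [2, 2] count blocks of size ≥ k; block sizes are [2, 2].

Jordan blocks: (-1, 2), (-1, 2)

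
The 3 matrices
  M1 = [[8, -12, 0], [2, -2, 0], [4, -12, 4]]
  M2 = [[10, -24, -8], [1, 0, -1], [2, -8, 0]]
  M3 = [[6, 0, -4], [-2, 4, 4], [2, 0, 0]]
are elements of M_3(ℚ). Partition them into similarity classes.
Characteristic polynomials: χ_{M1} = (x - 4)^2(x - 2), χ_{M2} = (x - 4)^2(x - 2), χ_{M3} = (x - 4)^2(x - 2).

{M1, M3}: invariant factors x - 4, (x - 4)(x - 2).

{M2}: invariant factors (x - 4)^2(x - 2).

Matrices are similar if and only if their invariant-factor lists agree; the partition into similarity classes is {M1, M3}, {M2}.

2 classes: {M1, M3}, {M2}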